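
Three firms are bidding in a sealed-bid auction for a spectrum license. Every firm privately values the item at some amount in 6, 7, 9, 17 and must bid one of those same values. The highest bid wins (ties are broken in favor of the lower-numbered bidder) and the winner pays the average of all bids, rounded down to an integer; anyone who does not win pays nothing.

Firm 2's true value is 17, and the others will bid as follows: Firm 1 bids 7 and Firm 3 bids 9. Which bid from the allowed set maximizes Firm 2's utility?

Bid 6: loses, pays 0, utility 0.
Bid 7: loses, pays 0, utility 0.
Bid 9: wins, pays 8, utility 17 - 8 = 9.
Bid 17: wins, pays 11, utility 17 - 11 = 6.
The best choice is 9 with utility 9.

9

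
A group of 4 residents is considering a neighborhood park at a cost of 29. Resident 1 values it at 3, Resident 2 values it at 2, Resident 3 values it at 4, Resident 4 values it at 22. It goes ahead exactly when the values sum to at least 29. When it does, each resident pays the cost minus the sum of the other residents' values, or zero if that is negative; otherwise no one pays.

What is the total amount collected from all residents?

23

Total value 31 ≥ cost 29, so it is built.
Resident 1: others sum to 28; max(0, 29 - 28) = 1.
Resident 2: others sum to 29; max(0, 29 - 29) = 0.
Resident 3: others sum to 27; max(0, 29 - 27) = 2.
Resident 4: others sum to 9; max(0, 29 - 9) = 20.
Total collected = 1 + 0 + 2 + 20 = 23.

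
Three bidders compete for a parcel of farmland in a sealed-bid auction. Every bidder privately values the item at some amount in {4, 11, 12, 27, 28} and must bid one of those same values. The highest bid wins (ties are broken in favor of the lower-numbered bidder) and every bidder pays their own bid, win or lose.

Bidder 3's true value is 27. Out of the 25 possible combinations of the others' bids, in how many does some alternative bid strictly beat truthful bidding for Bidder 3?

Others bid (4, 4): truth gives 0; bid 11 gives 16 > 0. Violating.
Others bid (4, 11): truth gives 0; bid 12 gives 15 > 0. Violating.
Others bid (4, 27): truth gives -27; bid 28 gives -1 > -27. Violating.
Others bid (4, 28): truth gives -27; bid 4 gives -4 > -27. Violating.
Others bid (4, 12): truth gives 0; no alternative beats it.
Others bid (11, 12): truth gives 0; no alternative beats it.
(Checking all 25 profiles: 20 have a profitable deviation, 5 do not.)

20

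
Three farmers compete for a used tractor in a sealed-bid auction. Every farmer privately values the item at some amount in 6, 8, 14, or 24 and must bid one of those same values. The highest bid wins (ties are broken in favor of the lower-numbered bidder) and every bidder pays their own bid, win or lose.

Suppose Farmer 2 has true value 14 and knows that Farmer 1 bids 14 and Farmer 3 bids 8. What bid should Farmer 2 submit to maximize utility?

6

Bid 6: loses but pays 6, utility -6.
Bid 8: loses but pays 8, utility -8.
Bid 14: loses but pays 14, utility -14.
Bid 24: wins, pays 24, utility 14 - 24 = -10.
The best choice is 6 with utility -6.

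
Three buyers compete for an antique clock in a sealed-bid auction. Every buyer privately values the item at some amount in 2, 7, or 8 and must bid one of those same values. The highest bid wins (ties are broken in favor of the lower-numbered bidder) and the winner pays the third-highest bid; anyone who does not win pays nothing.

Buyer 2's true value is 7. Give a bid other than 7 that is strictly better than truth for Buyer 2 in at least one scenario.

8

Suppose Buyer 1 bids 2 and Buyer 3 bids 8.
Bid 7: loses, pays 0, utility 0.
Bid 8: wins, pays 2, utility 7 - 2 = 5.
So bidding 8 beats truth here (5 > 0).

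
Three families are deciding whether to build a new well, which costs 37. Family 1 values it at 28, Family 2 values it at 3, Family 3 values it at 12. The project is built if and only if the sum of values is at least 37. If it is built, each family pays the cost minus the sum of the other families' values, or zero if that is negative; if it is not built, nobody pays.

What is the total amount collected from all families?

Total value 43 ≥ cost 37, so it is built.
Family 1: others sum to 15; max(0, 37 - 15) = 22.
Family 2: others sum to 40; max(0, 37 - 40) = 0.
Family 3: others sum to 31; max(0, 37 - 31) = 6.
Total collected = 22 + 0 + 6 = 28.

28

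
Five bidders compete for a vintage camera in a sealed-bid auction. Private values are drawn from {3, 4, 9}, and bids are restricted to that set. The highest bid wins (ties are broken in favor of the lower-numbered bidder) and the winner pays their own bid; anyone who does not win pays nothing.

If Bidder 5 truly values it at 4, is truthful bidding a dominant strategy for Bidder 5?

Check each profile of the others' bids and compare truth against every alternative bid.
Others bid (3, 3, 3, 3): truth gives 0, best alternative gives 0.
Others bid (3, 3, 3, 4): truth gives 0, best alternative gives 0.
Others bid (3, 3, 3, 9): truth gives 0, best alternative gives 0.
Others bid (3, 3, 4, 3): truth gives 0, best alternative gives 0.
Others bid (3, 3, 4, 4): truth gives 0, best alternative gives 0.
Others bid (3, 3, 4, 9): truth gives 0, best alternative gives 0.
(Remaining 75 profiles checked similarly; truth is weakly best in each.)
In every case the truthful bid is at least as good as any alternative, so it is a dominant strategy.

Yes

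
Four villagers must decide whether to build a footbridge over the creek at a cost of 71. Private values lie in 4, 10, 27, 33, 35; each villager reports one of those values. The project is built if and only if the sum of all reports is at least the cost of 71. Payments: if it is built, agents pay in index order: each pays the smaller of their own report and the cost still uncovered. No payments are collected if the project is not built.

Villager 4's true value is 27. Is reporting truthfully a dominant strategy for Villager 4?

Check each profile of the others' reports and compare truth against every alternative report.
Others report (4, 33, 35): truth gives 27, best alternative gives 27.
Others report (4, 35, 33): truth gives 27, best alternative gives 27.
Others report (4, 35, 35): truth gives 27, best alternative gives 27.
Others report (10, 27, 35): truth gives 27, best alternative gives 27.
Others report (10, 33, 33): truth gives 27, best alternative gives 27.
Others report (10, 33, 35): truth gives 27, best alternative gives 27.
(Remaining 119 profiles checked similarly; truth is weakly best in each.)
In every case the truthful report is at least as good as any alternative, so it is a dominant strategy.

Yes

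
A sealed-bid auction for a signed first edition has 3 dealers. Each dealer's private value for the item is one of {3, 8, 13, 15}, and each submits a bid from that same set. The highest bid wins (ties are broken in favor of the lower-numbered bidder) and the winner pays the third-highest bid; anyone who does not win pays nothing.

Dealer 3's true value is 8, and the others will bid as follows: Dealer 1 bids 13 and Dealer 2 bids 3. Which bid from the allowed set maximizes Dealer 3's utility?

Bid 3: loses, pays 0, utility 0.
Bid 8: loses, pays 0, utility 0.
Bid 13: loses, pays 0, utility 0.
Bid 15: wins, pays 3, utility 8 - 3 = 5.
The best choice is 15 with utility 5.

15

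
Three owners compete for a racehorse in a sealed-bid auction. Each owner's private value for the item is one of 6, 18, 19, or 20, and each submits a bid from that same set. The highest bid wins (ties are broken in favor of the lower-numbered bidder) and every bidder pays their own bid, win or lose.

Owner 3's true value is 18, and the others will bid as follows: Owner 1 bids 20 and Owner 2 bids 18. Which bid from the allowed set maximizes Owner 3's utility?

Bid 6: loses but pays 6, utility -6.
Bid 18: loses but pays 18, utility -18.
Bid 19: loses but pays 19, utility -19.
Bid 20: loses but pays 20, utility -20.
The best choice is 6 with utility -6.

6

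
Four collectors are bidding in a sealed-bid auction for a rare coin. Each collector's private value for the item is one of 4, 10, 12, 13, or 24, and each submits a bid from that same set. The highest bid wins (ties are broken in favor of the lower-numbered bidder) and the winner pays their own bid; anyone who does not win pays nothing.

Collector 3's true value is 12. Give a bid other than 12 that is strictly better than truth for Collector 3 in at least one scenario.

Suppose Collector 1 bids 4, Collector 2 bids 4 and Collector 4 bids 4.
Bid 12: wins, pays 12, utility 12 - 12 = 0.
Bid 10: wins, pays 10, utility 12 - 10 = 2.
So bidding 10 beats truth here (2 > 0).

10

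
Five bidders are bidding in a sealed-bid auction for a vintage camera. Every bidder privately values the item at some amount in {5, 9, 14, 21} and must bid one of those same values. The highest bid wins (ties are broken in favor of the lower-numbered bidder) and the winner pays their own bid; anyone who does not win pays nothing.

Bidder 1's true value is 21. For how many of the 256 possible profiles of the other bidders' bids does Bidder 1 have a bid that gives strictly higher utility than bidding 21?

Others bid (5, 5, 5, 5): truth gives 0; bid 5 gives 16 > 0. Violating.
Others bid (5, 5, 5, 9): truth gives 0; bid 9 gives 12 > 0. Violating.
Others bid (5, 5, 5, 14): truth gives 0; bid 14 gives 7 > 0. Violating.
Others bid (5, 5, 9, 5): truth gives 0; bid 9 gives 12 > 0. Violating.
Others bid (5, 5, 5, 21): truth gives 0; no alternative beats it.
Others bid (5, 5, 9, 21): truth gives 0; no alternative beats it.
(Checking all 256 profiles: 81 have a profitable deviation, 175 do not.)

81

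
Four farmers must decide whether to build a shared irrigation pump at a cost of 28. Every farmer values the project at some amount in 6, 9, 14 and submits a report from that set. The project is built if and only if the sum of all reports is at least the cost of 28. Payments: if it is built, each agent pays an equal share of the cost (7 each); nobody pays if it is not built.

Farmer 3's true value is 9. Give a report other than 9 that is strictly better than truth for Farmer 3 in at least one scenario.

14

Suppose Farmer 1 reports 6, Farmer 2 reports 6 and Farmer 4 reports 6.
Report 9: project not built, utility 0.
Report 14: project built, pays 7, utility 9 - 7 = 2.
So reporting 14 beats truth here (2 > 0).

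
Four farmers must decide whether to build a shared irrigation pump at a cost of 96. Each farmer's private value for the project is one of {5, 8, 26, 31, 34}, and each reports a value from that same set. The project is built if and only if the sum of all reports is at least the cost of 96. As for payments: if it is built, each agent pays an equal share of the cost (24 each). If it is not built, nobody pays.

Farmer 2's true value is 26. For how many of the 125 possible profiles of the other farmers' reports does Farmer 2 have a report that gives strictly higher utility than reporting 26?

Others report (5, 26, 31): truth gives 0; report 34 gives 2 > 0. Violating.
Others report (5, 26, 34): truth gives 0; report 31 gives 2 > 0. Violating.
Others report (5, 31, 26): truth gives 0; report 34 gives 2 > 0. Violating.
Others report (5, 31, 31): truth gives 0; report 31 gives 2 > 0. Violating.
Others report (5, 5, 5): truth gives 0; no alternative beats it.
Others report (5, 5, 8): truth gives 0; no alternative beats it.
(Checking all 125 profiles: 27 have a profitable deviation, 98 do not.)

27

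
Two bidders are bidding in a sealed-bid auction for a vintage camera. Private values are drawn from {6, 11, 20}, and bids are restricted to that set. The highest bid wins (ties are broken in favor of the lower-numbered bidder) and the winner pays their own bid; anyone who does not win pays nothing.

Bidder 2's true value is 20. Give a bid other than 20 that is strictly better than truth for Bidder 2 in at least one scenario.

11

Suppose Bidder 1 bids 6.
Bid 20: wins, pays 20, utility 20 - 20 = 0.
Bid 11: wins, pays 11, utility 20 - 11 = 9.
So bidding 11 beats truth here (9 > 0).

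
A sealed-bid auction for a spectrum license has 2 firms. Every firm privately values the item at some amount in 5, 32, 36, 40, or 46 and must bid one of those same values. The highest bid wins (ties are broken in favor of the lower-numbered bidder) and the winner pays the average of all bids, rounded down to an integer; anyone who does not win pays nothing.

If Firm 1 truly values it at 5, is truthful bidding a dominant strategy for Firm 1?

Check each profile of the others' bids and compare truth against every alternative bid.
Others bid (32): truth gives 0, best alternative gives -27.
Others bid (5): truth gives 0, best alternative gives -13.
Others bid (36): truth gives 0, best alternative gives 0.
Others bid (40): truth gives 0, best alternative gives 0.
Others bid (46): truth gives 0, best alternative gives 0.
In every case the truthful bid is at least as good as any alternative, so it is a dominant strategy.

Yes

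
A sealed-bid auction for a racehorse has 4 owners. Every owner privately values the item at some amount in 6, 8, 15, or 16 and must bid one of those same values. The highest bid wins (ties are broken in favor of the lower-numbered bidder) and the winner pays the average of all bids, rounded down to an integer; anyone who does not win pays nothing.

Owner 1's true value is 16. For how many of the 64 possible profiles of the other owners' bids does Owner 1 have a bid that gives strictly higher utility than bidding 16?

11

Others bid (6, 6, 6): truth gives 8; bid 6 gives 10 > 8. Violating.
Others bid (6, 6, 8): truth gives 7; bid 8 gives 9 > 7. Violating.
Others bid (6, 8, 6): truth gives 7; bid 8 gives 9 > 7. Violating.
Others bid (6, 8, 8): truth gives 7; bid 8 gives 9 > 7. Violating.
Others bid (6, 6, 15): truth gives 6; no alternative beats it.
Others bid (6, 6, 16): truth gives 5; no alternative beats it.
(Checking all 64 profiles: 11 have a profitable deviation, 53 do not.)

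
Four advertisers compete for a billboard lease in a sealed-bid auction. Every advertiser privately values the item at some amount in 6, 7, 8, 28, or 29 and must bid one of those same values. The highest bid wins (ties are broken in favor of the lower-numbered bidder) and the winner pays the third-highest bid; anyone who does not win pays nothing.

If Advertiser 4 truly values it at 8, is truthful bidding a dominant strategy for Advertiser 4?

No

Consider the case where Advertiser 1 bids 6, Advertiser 2 bids 6 and Advertiser 3 bids 8.
Truthful bid 8: loses, pays 0, utility 0.
Bid 28 instead: wins, pays 6, utility 8 - 6 = 2.
Since 2 > 0, bidding 28 is strictly better here, so truthful bidding is not dominant.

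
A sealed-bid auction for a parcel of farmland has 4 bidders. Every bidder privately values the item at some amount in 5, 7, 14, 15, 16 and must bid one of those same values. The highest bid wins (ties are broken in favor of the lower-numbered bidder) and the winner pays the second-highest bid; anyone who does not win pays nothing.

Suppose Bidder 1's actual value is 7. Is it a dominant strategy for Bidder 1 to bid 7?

Check each profile of the others' bids and compare truth against every alternative bid.
Others bid (5, 5, 5): truth gives 2, best alternative gives 2.
Others bid (5, 5, 7): truth gives 0, best alternative gives 0.
Others bid (5, 5, 14): truth gives 0, best alternative gives 0.
Others bid (5, 5, 15): truth gives 0, best alternative gives 0.
Others bid (5, 5, 16): truth gives 0, best alternative gives 0.
Others bid (5, 7, 5): truth gives 0, best alternative gives 0.
(Remaining 119 profiles checked similarly; truth is weakly best in each.)
In every case the truthful bid is at least as good as any alternative, so it is a dominant strategy.

Yes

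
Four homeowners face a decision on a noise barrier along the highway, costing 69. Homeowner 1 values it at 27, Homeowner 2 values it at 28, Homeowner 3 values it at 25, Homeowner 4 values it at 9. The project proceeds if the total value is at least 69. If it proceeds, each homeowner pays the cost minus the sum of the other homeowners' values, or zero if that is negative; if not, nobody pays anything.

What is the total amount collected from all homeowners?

20

Total value 89 ≥ cost 69, so it is built.
Homeowner 1: others sum to 62; max(0, 69 - 62) = 7.
Homeowner 2: others sum to 61; max(0, 69 - 61) = 8.
Homeowner 3: others sum to 64; max(0, 69 - 64) = 5.
Homeowner 4: others sum to 80; max(0, 69 - 80) = 0.
Total collected = 7 + 8 + 5 + 0 = 20.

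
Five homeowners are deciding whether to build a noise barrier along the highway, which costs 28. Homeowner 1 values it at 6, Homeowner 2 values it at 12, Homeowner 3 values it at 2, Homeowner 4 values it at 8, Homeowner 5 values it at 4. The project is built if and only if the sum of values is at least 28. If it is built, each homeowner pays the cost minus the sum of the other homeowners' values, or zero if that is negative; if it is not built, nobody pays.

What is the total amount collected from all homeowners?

Total value 32 ≥ cost 28, so it is built.
Homeowner 1: others sum to 26; max(0, 28 - 26) = 2.
Homeowner 2: others sum to 20; max(0, 28 - 20) = 8.
Homeowner 3: others sum to 30; max(0, 28 - 30) = 0.
Homeowner 4: others sum to 24; max(0, 28 - 24) = 4.
Homeowner 5: others sum to 28; max(0, 28 - 28) = 0.
Total collected = 2 + 8 + 0 + 4 + 0 = 14.

14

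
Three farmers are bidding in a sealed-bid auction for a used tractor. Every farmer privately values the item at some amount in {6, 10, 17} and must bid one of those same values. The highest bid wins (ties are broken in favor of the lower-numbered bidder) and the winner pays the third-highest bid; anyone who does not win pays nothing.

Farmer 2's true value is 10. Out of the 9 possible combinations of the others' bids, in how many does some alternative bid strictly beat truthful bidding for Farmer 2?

2

Others bid (6, 17): truth gives 0; bid 17 gives 4 > 0. Violating.
Others bid (10, 6): truth gives 0; bid 17 gives 4 > 0. Violating.
Others bid (6, 6): truth gives 4; no alternative beats it.
Others bid (6, 10): truth gives 4; no alternative beats it.
(Checking all 9 profiles: 2 have a profitable deviation, 7 do not.)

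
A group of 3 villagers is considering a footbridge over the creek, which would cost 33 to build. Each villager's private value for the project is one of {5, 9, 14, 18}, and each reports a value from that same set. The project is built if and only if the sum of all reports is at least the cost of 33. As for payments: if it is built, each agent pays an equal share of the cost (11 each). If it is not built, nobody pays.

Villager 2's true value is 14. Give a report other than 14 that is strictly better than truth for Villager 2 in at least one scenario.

18

Suppose Villager 1 reports 9 and Villager 3 reports 9.
Report 14: project not built, utility 0.
Report 18: project built, pays 11, utility 14 - 11 = 3.
So reporting 18 beats truth here (3 > 0).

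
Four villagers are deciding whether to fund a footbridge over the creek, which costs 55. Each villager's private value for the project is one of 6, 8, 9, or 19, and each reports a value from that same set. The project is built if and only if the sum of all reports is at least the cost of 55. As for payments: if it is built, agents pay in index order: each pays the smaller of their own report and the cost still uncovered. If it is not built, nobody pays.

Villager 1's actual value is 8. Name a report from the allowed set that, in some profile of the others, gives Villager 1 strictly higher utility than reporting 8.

Suppose Villager 2 reports 19, Villager 3 reports 19 and Villager 4 reports 19.
Report 8: project built, pays 8, utility 8 - 8 = 0.
Report 6: project built, pays 6, utility 8 - 6 = 2.
So reporting 6 beats truth here (2 > 0).

6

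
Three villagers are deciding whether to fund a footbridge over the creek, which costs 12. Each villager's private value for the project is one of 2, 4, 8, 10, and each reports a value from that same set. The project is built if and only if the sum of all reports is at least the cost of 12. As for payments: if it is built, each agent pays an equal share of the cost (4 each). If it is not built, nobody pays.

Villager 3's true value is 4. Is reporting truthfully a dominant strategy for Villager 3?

Yes

Check each profile of the others' reports and compare truth against every alternative report.
Others report (2, 2): truth gives 0, best alternative gives 0.
Others report (2, 4): truth gives 0, best alternative gives 0.
Others report (2, 8): truth gives 0, best alternative gives 0.
Others report (2, 10): truth gives 0, best alternative gives 0.
Others report (4, 2): truth gives 0, best alternative gives 0.
Others report (4, 4): truth gives 0, best alternative gives 0.
(Remaining 10 profiles checked similarly; truth is weakly best in each.)
In every case the truthful report is at least as good as any alternative, so it is a dominant strategy.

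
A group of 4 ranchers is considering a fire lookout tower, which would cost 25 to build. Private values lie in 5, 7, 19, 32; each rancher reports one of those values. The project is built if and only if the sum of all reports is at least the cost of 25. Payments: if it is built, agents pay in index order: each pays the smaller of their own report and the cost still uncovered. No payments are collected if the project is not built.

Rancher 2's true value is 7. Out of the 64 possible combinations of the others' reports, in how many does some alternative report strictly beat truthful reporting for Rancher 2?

Others report (5, 5, 19): truth gives 0; report 5 gives 2 > 0. Violating.
Others report (5, 5, 32): truth gives 0; report 5 gives 2 > 0. Violating.
Others report (5, 7, 19): truth gives 0; report 5 gives 2 > 0. Violating.
Others report (5, 7, 32): truth gives 0; report 5 gives 2 > 0. Violating.
Others report (5, 5, 5): truth gives 0; no alternative beats it.
Others report (5, 5, 7): truth gives 0; no alternative beats it.
(Checking all 64 profiles: 41 have a profitable deviation, 23 do not.)

41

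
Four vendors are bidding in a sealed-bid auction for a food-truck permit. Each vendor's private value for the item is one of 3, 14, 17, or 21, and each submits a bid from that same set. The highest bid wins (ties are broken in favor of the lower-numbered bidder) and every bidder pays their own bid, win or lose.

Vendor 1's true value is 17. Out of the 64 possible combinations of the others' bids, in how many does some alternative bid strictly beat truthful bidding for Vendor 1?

45

Others bid (3, 3, 3): truth gives 0; bid 3 gives 14 > 0. Violating.
Others bid (3, 3, 14): truth gives 0; bid 14 gives 3 > 0. Violating.
Others bid (3, 3, 21): truth gives -17; bid 3 gives -3 > -17. Violating.
Others bid (3, 14, 3): truth gives 0; bid 14 gives 3 > 0. Violating.
Others bid (3, 3, 17): truth gives 0; no alternative beats it.
Others bid (3, 14, 17): truth gives 0; no alternative beats it.
(Checking all 64 profiles: 45 have a profitable deviation, 19 do not.)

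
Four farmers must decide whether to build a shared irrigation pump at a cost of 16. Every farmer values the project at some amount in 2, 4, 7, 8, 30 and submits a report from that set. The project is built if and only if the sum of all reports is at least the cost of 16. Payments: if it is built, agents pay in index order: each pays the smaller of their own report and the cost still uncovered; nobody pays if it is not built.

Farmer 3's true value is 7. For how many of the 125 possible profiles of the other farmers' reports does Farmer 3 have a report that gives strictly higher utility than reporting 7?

50

Others report (2, 2, 8): truth gives 0; report 4 gives 3 > 0. Violating.
Others report (2, 2, 30): truth gives 0; report 2 gives 5 > 0. Violating.
Others report (2, 4, 7): truth gives 0; report 4 gives 3 > 0. Violating.
Others report (2, 4, 8): truth gives 0; report 2 gives 5 > 0. Violating.
Others report (2, 2, 2): truth gives 0; no alternative beats it.
Others report (2, 2, 4): truth gives 0; no alternative beats it.
(Checking all 125 profiles: 50 have a profitable deviation, 75 do not.)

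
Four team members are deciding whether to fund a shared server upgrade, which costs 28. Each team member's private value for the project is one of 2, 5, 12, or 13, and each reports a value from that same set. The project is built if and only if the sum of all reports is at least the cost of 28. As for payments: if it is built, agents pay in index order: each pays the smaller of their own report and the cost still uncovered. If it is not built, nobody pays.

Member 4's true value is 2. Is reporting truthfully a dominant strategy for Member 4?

Check each profile of the others' reports and compare truth against every alternative report.
Others report (5, 5, 13): truth gives 0, best alternative gives -3.
Others report (5, 13, 5): truth gives 0, best alternative gives -3.
Others report (13, 5, 5): truth gives 0, best alternative gives -3.
Others report (2, 13, 13): truth gives 2, best alternative gives 2.
Others report (5, 12, 12): truth gives 2, best alternative gives 2.
Others report (5, 12, 13): truth gives 2, best alternative gives 2.
(Remaining 58 profiles checked similarly; truth is weakly best in each.)
In every case the truthful report is at least as good as any alternative, so it is a dominant strategy.

Yes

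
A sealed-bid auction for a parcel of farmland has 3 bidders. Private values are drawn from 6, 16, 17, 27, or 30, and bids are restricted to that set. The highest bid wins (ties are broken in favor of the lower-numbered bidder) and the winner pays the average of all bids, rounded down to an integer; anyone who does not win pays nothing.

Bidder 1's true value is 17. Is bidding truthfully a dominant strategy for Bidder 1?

No

Consider the case where Bidder 2 bids 6 and Bidder 3 bids 6.
Truthful bid 17: wins, pays 9, utility 17 - 9 = 8.
Bid 6 instead: wins, pays 6, utility 17 - 6 = 11.
Since 11 > 8, bidding 6 is strictly better here, so truthful bidding is not dominant.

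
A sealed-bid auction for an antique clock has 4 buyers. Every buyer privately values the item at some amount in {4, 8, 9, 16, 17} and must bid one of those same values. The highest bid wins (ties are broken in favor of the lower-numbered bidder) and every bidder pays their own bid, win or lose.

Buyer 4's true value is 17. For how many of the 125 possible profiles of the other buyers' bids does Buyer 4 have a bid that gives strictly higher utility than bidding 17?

88

Others bid (4, 4, 4): truth gives 0; bid 8 gives 9 > 0. Violating.
Others bid (4, 4, 8): truth gives 0; bid 9 gives 8 > 0. Violating.
Others bid (4, 4, 9): truth gives 0; bid 16 gives 1 > 0. Violating.
Others bid (4, 4, 17): truth gives -17; bid 4 gives -4 > -17. Violating.
Others bid (4, 4, 16): truth gives 0; no alternative beats it.
Others bid (4, 8, 16): truth gives 0; no alternative beats it.
(Checking all 125 profiles: 88 have a profitable deviation, 37 do not.)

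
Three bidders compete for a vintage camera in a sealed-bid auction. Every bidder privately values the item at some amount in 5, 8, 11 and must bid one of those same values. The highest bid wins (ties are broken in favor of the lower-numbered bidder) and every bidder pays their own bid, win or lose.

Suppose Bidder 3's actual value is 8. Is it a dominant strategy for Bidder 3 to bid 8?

No

Consider the case where Bidder 1 bids 5 and Bidder 2 bids 8.
Truthful bid 8: loses but pays 8, utility -8.
Bid 5 instead: loses but pays 5, utility -5.
Since -5 > -8, bidding 5 is strictly better here, so truthful bidding is not dominant.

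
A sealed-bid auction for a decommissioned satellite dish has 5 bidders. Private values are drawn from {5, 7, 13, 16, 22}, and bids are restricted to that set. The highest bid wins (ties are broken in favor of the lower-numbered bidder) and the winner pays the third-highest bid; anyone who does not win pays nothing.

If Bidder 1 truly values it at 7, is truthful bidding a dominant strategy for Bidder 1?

Consider the case where Bidder 2 bids 5, Bidder 3 bids 5, Bidder 4 bids 5 and Bidder 5 bids 13.
Truthful bid 7: loses, pays 0, utility 0.
Bid 13 instead: wins, pays 5, utility 7 - 5 = 2.
Since 2 > 0, bidding 13 is strictly better here, so truthful bidding is not dominant.

No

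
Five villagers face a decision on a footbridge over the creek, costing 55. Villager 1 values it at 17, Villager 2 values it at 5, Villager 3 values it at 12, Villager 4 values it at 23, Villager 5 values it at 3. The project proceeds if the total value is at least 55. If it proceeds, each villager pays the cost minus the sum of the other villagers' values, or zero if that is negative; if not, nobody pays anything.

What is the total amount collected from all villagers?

Total value 60 ≥ cost 55, so it is built.
Villager 1: others sum to 43; max(0, 55 - 43) = 12.
Villager 2: others sum to 55; max(0, 55 - 55) = 0.
Villager 3: others sum to 48; max(0, 55 - 48) = 7.
Villager 4: others sum to 37; max(0, 55 - 37) = 18.
Villager 5: others sum to 57; max(0, 55 - 57) = 0.
Total collected = 12 + 0 + 7 + 18 + 0 = 37.

37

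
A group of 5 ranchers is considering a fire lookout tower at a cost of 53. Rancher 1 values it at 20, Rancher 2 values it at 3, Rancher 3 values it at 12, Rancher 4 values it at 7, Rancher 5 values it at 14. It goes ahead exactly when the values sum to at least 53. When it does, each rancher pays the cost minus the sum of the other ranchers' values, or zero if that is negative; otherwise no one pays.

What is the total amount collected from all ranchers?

Total value 56 ≥ cost 53, so it is built.
Rancher 1: others sum to 36; max(0, 53 - 36) = 17.
Rancher 2: others sum to 53; max(0, 53 - 53) = 0.
Rancher 3: others sum to 44; max(0, 53 - 44) = 9.
Rancher 4: others sum to 49; max(0, 53 - 49) = 4.
Rancher 5: others sum to 42; max(0, 53 - 42) = 11.
Total collected = 17 + 0 + 9 + 4 + 11 = 41.

41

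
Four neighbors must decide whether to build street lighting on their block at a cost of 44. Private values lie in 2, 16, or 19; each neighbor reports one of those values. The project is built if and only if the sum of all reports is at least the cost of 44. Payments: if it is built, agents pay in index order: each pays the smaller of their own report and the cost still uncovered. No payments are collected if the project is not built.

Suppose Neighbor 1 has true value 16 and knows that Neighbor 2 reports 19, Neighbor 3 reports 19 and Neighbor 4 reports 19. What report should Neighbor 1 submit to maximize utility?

2

Report 2: project built, pays 2, utility 16 - 2 = 14.
Report 16: project built, pays 16, utility 16 - 16 = 0.
Report 19: project built, pays 19, utility 16 - 19 = -3.
The best choice is 2 with utility 14.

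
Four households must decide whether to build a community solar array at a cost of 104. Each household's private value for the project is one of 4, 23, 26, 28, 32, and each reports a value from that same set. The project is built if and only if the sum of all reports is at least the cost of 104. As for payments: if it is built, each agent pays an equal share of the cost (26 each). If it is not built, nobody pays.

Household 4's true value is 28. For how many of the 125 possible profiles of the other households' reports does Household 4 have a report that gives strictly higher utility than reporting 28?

9

Others report (23, 23, 26): truth gives 0; report 32 gives 2 > 0. Violating.
Others report (23, 23, 28): truth gives 0; report 32 gives 2 > 0. Violating.
Others report (23, 26, 23): truth gives 0; report 32 gives 2 > 0. Violating.
Others report (23, 26, 26): truth gives 0; report 32 gives 2 > 0. Violating.
Others report (4, 4, 4): truth gives 0; no alternative beats it.
Others report (4, 4, 23): truth gives 0; no alternative beats it.
(Checking all 125 profiles: 9 have a profitable deviation, 116 do not.)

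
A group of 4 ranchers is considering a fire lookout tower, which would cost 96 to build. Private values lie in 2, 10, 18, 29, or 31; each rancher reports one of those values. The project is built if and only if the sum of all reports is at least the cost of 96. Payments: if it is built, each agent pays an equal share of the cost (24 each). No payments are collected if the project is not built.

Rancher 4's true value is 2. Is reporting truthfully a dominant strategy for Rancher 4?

Check each profile of the others' reports and compare truth against every alternative report.
Others report (29, 29, 29): truth gives 0, best alternative gives -22.
Others report (29, 29, 31): truth gives 0, best alternative gives -22.
Others report (29, 31, 29): truth gives 0, best alternative gives -22.
Others report (29, 31, 31): truth gives 0, best alternative gives -22.
Others report (31, 29, 29): truth gives 0, best alternative gives -22.
Others report (31, 29, 31): truth gives 0, best alternative gives -22.
(Remaining 119 profiles checked similarly; truth is weakly best in each.)
In every case the truthful report is at least as good as any alternative, so it is a dominant strategy.

Yes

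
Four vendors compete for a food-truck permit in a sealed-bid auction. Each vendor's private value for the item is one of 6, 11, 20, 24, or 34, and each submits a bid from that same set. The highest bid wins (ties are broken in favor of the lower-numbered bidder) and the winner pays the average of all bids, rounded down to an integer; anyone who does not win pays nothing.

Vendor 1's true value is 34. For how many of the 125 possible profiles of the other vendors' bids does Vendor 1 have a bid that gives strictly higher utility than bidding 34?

64

Others bid (6, 6, 6): truth gives 21; bid 6 gives 28 > 21. Violating.
Others bid (6, 6, 11): truth gives 20; bid 11 gives 26 > 20. Violating.
Others bid (6, 6, 20): truth gives 18; bid 20 gives 21 > 18. Violating.
Others bid (6, 6, 24): truth gives 17; bid 24 gives 19 > 17. Violating.
Others bid (6, 6, 34): truth gives 14; no alternative beats it.
Others bid (6, 11, 34): truth gives 13; no alternative beats it.
(Checking all 125 profiles: 64 have a profitable deviation, 61 do not.)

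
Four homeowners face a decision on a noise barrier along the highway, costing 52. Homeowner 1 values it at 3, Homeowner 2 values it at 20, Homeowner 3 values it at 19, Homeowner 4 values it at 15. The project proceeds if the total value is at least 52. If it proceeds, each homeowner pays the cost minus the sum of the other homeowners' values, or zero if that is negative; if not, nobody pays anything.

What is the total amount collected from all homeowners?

39

Total value 57 ≥ cost 52, so it is built.
Homeowner 1: others sum to 54; max(0, 52 - 54) = 0.
Homeowner 2: others sum to 37; max(0, 52 - 37) = 15.
Homeowner 3: others sum to 38; max(0, 52 - 38) = 14.
Homeowner 4: others sum to 42; max(0, 52 - 42) = 10.
Total collected = 0 + 15 + 14 + 10 = 39.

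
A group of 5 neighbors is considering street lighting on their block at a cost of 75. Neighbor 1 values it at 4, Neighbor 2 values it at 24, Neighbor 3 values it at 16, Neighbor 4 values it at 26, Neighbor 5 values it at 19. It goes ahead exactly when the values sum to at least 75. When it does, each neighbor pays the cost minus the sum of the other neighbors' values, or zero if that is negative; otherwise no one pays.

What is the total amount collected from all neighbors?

Total value 89 ≥ cost 75, so it is built.
Neighbor 1: others sum to 85; max(0, 75 - 85) = 0.
Neighbor 2: others sum to 65; max(0, 75 - 65) = 10.
Neighbor 3: others sum to 73; max(0, 75 - 73) = 2.
Neighbor 4: others sum to 63; max(0, 75 - 63) = 12.
Neighbor 5: others sum to 70; max(0, 75 - 70) = 5.
Total collected = 0 + 10 + 2 + 12 + 5 = 29.

29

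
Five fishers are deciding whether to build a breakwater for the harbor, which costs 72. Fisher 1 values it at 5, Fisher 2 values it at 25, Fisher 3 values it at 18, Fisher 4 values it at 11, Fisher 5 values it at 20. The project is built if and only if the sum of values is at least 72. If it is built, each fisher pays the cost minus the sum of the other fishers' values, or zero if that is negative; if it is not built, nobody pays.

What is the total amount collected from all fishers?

Total value 79 ≥ cost 72, so it is built.
Fisher 1: others sum to 74; max(0, 72 - 74) = 0.
Fisher 2: others sum to 54; max(0, 72 - 54) = 18.
Fisher 3: others sum to 61; max(0, 72 - 61) = 11.
Fisher 4: others sum to 68; max(0, 72 - 68) = 4.
Fisher 5: others sum to 59; max(0, 72 - 59) = 13.
Total collected = 0 + 18 + 11 + 4 + 13 = 46.

46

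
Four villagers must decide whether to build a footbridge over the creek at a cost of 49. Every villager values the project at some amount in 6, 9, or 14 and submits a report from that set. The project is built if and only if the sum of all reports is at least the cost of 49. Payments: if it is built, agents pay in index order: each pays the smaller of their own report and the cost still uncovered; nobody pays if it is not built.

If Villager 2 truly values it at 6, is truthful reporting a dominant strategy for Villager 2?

Check each profile of the others' reports and compare truth against every alternative report.
Others report (14, 14, 14): truth gives 0, best alternative gives -3.
Others report (6, 6, 6): truth gives 0, best alternative gives 0.
Others report (6, 6, 9): truth gives 0, best alternative gives 0.
Others report (6, 6, 14): truth gives 0, best alternative gives 0.
Others report (6, 9, 6): truth gives 0, best alternative gives 0.
Others report (6, 9, 9): truth gives 0, best alternative gives 0.
(Remaining 21 profiles checked similarly; truth is weakly best in each.)
In every case the truthful report is at least as good as any alternative, so it is a dominant strategy.

Yes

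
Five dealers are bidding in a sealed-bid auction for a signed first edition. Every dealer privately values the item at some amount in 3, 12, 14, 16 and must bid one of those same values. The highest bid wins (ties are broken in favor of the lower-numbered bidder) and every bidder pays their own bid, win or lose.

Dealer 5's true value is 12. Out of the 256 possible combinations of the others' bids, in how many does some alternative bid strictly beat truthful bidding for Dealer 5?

255

Others bid (3, 3, 3, 12): truth gives -12; bid 14 gives -2 > -12. Violating.
Others bid (3, 3, 3, 14): truth gives -12; bid 3 gives -3 > -12. Violating.
Others bid (3, 3, 3, 16): truth gives -12; bid 3 gives -3 > -12. Violating.
Others bid (3, 3, 12, 3): truth gives -12; bid 14 gives -2 > -12. Violating.
Others bid (3, 3, 3, 3): truth gives 0; no alternative beats it.
(Checking all 256 profiles: 255 have a profitable deviation, 1 does not.)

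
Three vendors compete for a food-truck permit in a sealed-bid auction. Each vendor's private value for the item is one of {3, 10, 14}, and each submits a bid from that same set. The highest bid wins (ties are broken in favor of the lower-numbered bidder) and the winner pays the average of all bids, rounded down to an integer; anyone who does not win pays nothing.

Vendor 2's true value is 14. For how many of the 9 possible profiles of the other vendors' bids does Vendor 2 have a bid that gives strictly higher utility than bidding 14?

2

Others bid (3, 3): truth gives 8; bid 10 gives 9 > 8. Violating.
Others bid (3, 10): truth gives 5; bid 10 gives 7 > 5. Violating.
Others bid (3, 14): truth gives 4; no alternative beats it.
Others bid (10, 3): truth gives 5; no alternative beats it.
(Checking all 9 profiles: 2 have a profitable deviation, 7 do not.)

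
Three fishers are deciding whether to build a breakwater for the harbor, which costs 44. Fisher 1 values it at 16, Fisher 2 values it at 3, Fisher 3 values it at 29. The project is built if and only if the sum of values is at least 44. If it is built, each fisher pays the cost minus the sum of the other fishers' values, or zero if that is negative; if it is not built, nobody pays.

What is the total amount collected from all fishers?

37

Total value 48 ≥ cost 44, so it is built.
Fisher 1: others sum to 32; max(0, 44 - 32) = 12.
Fisher 2: others sum to 45; max(0, 44 - 45) = 0.
Fisher 3: others sum to 19; max(0, 44 - 19) = 25.
Total collected = 12 + 0 + 25 = 37.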